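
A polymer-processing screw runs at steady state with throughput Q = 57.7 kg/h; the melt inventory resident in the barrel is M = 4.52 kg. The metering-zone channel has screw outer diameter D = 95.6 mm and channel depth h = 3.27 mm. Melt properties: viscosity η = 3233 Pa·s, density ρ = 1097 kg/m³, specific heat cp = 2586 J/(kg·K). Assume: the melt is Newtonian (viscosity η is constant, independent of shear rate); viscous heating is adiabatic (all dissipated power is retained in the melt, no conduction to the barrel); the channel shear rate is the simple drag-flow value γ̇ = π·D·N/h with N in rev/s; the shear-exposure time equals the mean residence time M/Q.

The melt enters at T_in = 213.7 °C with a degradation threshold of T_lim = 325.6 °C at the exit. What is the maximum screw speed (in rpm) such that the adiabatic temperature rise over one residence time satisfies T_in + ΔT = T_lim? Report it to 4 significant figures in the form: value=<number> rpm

Convert throughput: Q = 57.7 kg/h = 57.7/3600 = 0.0160278 kg/s
t_res = M / Q_s = 4.52 / 0.0160278 = 282.01 s
D = 95.6 mm = 0.0956 m;  h = 3.27 mm = 0.00327 m
Allowable rise: ΔT_a = T_lim − T_in = 325.6 − 213.7 = 111.9 K
γ̇_max² = ΔT_a·ρ·cp/(η·t_res) = 111.9·1097·2586/(3233·282.01) = 348.172 s⁻²
γ̇_max = √348.172 = 18.6594 s⁻¹
N_max = γ̇_max h / (πD) = 18.6594·0.00327/(π·0.0956) = 0.20316 rev/s → ×60 = 12.1896 rpm

value=12.19 rpm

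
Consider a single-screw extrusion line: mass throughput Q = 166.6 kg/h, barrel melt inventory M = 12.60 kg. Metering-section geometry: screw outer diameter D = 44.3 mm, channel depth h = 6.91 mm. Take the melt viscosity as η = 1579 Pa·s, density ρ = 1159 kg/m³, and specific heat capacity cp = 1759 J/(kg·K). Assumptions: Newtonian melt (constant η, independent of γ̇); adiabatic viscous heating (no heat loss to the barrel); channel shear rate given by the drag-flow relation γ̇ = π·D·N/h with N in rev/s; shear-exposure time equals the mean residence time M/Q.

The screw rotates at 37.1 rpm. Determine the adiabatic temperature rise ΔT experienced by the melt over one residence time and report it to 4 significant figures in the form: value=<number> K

Convert throughput: Q = 166.6 kg/h = 166.6/3600 = 0.0462778 kg/s
Mean residence time: t_res = M/Q_s = 12.60 kg / 0.0462778 kg/s = 272.269 s
Convert to SI: D = 0.0443 m, h = 0.00691 m, N = 37.1/60 = 0.618333 rev/s
Shear rate: γ̇ = πDN/h = π·0.0443·0.618333/0.00691 = 12.4537 s⁻¹
ΔT = η·γ̇²·t_res / (ρ·cp) = 1579 · (12.4537)² · 272.269 / (1159 · 1759) = 32.706 K

value=32.71 K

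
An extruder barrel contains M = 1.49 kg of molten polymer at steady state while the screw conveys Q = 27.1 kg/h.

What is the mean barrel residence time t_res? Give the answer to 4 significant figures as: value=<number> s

value=197.9 s

Convert throughput: Q = 27.1 kg/h = 27.1/3600 = 0.00752778 kg/s
t_res = M / Q_s = 1.49 ÷ 0.00752778 = 197.934 s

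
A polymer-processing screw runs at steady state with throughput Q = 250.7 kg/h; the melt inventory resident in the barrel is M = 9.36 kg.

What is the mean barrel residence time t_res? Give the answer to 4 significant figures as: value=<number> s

Convert throughput: Q = 250.7 kg/h = 250.7/3600 = 0.0696389 kg/s
t_res = M / Q_s = 9.36 ÷ 0.0696389 = 134.408 s

value=134.4 s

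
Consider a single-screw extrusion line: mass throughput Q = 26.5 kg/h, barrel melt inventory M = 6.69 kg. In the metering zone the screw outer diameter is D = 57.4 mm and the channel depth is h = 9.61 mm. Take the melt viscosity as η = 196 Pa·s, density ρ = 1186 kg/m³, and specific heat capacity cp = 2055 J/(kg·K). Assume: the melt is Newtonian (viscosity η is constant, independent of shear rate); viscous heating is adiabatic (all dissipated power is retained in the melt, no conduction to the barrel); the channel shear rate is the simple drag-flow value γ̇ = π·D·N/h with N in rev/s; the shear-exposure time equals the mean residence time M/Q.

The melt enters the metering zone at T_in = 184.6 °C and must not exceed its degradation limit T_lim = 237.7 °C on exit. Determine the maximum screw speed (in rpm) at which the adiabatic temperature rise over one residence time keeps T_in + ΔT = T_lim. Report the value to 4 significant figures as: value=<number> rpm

value=86.19 rpm

Q_s = Q / 3600 = 26.5 / 3600 = 0.00736111 kg/s
t_res = M / Q_s = 6.69 / 0.00736111 = 908.83 s
Geometry in SI: D = 57.4 mm → 0.0574 m, h = 9.61 mm → 0.00961 m
ΔT_a = T_lim − T_in = 237.7 − 184.6 = 53.1 K
γ̇_max² = ΔT_a·ρ·cp / (η·t_res) = [53.1 × 1186 × 2055] / [196 × 908.83] = 726.528 s⁻²
γ̇_max = sqrt(726.528) = 26.9542 s⁻¹
N_max = γ̇_max h / (πD) = 26.9542·0.00961/(π·0.0574) = 1.43644 rev/s → ×60 = 86.1864 rpm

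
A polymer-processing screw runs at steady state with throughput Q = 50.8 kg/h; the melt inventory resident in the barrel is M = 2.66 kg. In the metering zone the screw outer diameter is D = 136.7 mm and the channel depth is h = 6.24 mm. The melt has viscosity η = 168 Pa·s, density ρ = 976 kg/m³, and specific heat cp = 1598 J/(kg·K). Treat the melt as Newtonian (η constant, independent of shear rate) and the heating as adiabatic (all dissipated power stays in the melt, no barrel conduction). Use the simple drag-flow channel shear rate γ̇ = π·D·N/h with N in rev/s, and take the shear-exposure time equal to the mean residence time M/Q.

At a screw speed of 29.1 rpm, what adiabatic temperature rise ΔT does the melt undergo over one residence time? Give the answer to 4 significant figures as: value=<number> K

value=22.62 K

Q_s = Q / 3600 = 50.8 / 3600 = 0.0141111 kg/s
t_res = M / Q_s = 2.66 / 0.0141111 = 188.504 s
Geometry in metres: D = 136.7 mm → 0.1367 m, h = 6.24 mm → 0.00624 m; screw speed N = 29.1 rpm = 0.485 rev/s
Shear rate: γ̇ = πDN/h = π·0.1367·0.485/0.00624 = 33.3792 s⁻¹
Adiabatic rise: ΔT = η γ̇² t_res / (ρ cp) = 168·(33.3792)²·188.504 / (976·1598) = 22.6232 K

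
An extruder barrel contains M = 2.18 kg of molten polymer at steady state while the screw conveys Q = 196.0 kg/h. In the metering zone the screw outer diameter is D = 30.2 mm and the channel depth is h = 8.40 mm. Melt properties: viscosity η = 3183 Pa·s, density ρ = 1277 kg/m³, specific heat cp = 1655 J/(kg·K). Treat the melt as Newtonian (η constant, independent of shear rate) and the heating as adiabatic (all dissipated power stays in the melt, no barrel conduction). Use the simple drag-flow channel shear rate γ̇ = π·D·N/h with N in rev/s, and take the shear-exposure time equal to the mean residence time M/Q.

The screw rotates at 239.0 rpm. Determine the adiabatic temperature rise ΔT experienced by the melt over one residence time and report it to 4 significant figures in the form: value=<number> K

Convert throughput: Q = 196.0 kg/h = 196.0/3600 = 0.0544444 kg/s
t_res = M / Q_s = 2.18 / 0.0544444 = 40.0408 s
Geometry in metres: D = 30.2 mm → 0.0302 m, h = 8.40 mm → 0.0084 m; screw speed N = 239.0 rpm = 3.98333 rev/s
γ̇ = π D N / h = (π)(0.0302)(3.98333) / 0.0084 = 44.9908 s⁻¹
Adiabatic rise: ΔT = η γ̇² t_res / (ρ cp) = 3183·(44.9908)²·40.0408 / (1277·1655) = 122.067 K

value=122.1 K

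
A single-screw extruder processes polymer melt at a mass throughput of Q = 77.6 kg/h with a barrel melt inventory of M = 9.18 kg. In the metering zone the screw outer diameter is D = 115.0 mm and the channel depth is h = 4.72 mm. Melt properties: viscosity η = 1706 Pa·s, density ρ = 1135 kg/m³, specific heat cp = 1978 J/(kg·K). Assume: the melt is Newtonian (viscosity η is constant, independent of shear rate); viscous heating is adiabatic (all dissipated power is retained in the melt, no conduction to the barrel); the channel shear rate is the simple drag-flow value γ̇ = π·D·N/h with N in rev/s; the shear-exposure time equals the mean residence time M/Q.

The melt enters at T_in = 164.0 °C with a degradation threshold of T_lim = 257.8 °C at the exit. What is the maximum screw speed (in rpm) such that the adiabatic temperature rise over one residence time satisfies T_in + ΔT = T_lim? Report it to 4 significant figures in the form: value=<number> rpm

Throughput in SI: Q_s = 77.6 kg/h ÷ 3600 s/h = 0.0215556 kg/s
t_res = M / Q_s = 9.18 / 0.0215556 = 425.876 s
Convert to metres: D = 0.115 m, h = 0.00472 m
ΔT_a = T_lim − T_in = 257.8 − 164.0 = 93.8 K
Invert ΔT = ηγ̇²t_res/(ρcp) for γ̇: γ̇_max² = ΔT_a ρ cp / (η t_res) = 93.8·1135·1978 / (1706·425.876) = 289.843 s⁻²
γ̇_max = sqrt(289.843) = 17.0248 s⁻¹
N_max = γ̇_max h / (πD) = 17.0248·0.00472/(π·0.115) = 0.222421 rev/s → ×60 = 13.3453 rpm

value=13.35 rpm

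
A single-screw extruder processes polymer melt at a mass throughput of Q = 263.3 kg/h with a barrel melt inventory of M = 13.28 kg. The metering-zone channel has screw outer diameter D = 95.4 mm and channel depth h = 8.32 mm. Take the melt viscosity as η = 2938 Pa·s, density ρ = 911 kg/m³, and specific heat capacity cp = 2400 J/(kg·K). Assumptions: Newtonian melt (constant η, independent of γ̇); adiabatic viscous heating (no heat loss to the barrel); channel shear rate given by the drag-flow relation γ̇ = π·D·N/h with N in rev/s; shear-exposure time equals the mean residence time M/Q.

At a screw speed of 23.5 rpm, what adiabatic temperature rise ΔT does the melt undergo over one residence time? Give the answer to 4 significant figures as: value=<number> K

Convert throughput: Q = 263.3 kg/h = 263.3/3600 = 0.0731389 kg/s
Mean residence time: t_res = M/Q_s = 13.28 kg / 0.0731389 kg/s = 181.572 s
D = 95.4 mm = 0.0954 m;  h = 8.32 mm = 0.00832 m;  N = 23.5 rpm / 60 = 0.391667 rev/s
γ̇ = π·D·N / h = π · 0.0954 · 0.391667 / 0.00832 = 14.1088 s⁻¹
ΔT = η·γ̇²·t_res/(ρ·cp) = [2938 × 14.1088² × 181.572] / [911 × 2400] = 48.5685 K

value=48.57 K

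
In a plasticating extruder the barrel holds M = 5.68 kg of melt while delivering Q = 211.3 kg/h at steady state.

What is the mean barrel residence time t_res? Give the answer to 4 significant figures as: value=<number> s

Convert throughput: Q = 211.3 kg/h = 211.3/3600 = 0.0586944 kg/s
t_res = M / Q_s = 5.68 / 0.0586944 = 96.7724 s

value=96.77 s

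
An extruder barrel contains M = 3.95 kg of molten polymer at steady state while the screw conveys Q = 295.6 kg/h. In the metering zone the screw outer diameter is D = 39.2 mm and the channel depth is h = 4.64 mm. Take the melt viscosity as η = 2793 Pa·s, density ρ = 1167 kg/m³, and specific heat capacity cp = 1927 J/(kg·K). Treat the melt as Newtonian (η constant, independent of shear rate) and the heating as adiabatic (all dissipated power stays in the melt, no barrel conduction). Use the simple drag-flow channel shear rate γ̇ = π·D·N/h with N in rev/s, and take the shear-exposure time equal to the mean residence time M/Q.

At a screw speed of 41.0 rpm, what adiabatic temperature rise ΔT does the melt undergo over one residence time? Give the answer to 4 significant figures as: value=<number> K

Convert throughput: Q = 295.6 kg/h = 295.6/3600 = 0.0821111 kg/s
Mean residence time: t_res = M/Q_s = 3.95 kg / 0.0821111 kg/s = 48.1055 s
Geometry in metres: D = 39.2 mm → 0.0392 m, h = 4.64 mm → 0.00464 m; screw speed N = 41.0 rpm = 0.683333 rev/s
γ̇ = π D N / h = (π)(0.0392)(0.683333) / 0.00464 = 18.1364 s⁻¹
ΔT = η·γ̇²·t_res/(ρ·cp) = [2793 × 18.1364² × 48.1055] / [1167 × 1927] = 19.6524 K

value=19.65 K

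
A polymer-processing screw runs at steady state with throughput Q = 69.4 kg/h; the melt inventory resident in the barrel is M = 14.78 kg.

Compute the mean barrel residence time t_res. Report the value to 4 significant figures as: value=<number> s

value=766.7 s

Throughput in SI: Q_s = 69.4 kg/h ÷ 3600 s/h = 0.0192778 kg/s
t_res = M / Q_s = 14.78 ÷ 0.0192778 = 766.686 s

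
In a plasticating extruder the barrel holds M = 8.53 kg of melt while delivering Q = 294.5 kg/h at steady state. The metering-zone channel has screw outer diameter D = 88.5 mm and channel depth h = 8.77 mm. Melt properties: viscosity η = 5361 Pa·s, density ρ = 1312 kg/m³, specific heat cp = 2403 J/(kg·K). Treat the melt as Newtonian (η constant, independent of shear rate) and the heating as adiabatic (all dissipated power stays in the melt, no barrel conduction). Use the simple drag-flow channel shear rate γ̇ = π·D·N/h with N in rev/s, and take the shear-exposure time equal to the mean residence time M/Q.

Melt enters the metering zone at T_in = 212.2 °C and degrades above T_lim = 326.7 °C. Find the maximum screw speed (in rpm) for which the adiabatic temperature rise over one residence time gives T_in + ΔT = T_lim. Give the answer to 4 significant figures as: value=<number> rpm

value=48.09 rpm

Throughput in SI: Q_s = 294.5 kg/h ÷ 3600 s/h = 0.0818056 kg/s
Mean residence time: t_res = M/Q_s = 8.53 kg / 0.0818056 kg/s = 104.272 s
Convert to metres: D = 0.0885 m, h = 0.00877 m
ΔT_a = T_lim − T_in = 326.7 − 212.2 = 114.5 K
Invert ΔT = ηγ̇²t_res/(ρcp) for γ̇: γ̇_max² = ΔT_a ρ cp / (η t_res) = 114.5·1312·2403 / (5361·104.272) = 645.775 s⁻²
Take the square root: γ̇_max = √(645.775) = 25.4121 s⁻¹
N_max = γ̇_max·h / (π·D) = 25.4121 · 0.00877 / (π · 0.0885) = 0.80158 rev/s = 48.0948 rpm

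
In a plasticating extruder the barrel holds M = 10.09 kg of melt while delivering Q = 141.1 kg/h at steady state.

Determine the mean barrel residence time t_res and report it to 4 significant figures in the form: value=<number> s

value=257.4 s

Convert throughput: Q = 141.1 kg/h = 141.1/3600 = 0.0391944 kg/s
t_res = M / Q_s = 10.09 ÷ 0.0391944 = 257.434 s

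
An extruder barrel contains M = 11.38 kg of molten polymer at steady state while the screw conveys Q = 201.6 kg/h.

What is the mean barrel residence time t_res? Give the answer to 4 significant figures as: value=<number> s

value=203.2 s

Convert throughput: Q = 201.6 kg/h = 201.6/3600 = 0.056 kg/s
t_res = M / Q_s = 11.38 ÷ 0.056 = 203.214 s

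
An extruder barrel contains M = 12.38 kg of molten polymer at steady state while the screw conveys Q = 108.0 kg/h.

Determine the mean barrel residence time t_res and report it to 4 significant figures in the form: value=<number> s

value=412.7 s

Q_s = Q / 3600 = 108.0 / 3600 = 0.03 kg/s
t_res = M / Q_s = 12.38 ÷ 0.03 = 412.667 s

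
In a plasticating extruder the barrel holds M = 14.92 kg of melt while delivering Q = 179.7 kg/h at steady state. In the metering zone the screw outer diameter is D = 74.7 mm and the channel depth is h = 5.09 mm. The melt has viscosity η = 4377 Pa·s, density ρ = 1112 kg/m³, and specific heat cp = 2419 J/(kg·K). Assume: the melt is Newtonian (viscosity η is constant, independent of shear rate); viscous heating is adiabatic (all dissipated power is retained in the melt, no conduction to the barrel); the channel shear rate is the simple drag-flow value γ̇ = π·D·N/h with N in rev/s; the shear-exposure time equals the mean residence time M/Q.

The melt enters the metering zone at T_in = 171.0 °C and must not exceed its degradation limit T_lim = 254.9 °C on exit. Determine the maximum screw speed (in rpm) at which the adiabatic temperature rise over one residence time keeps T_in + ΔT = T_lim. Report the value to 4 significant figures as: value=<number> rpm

value=17.09 rpm

Convert throughput: Q = 179.7 kg/h = 179.7/3600 = 0.0499167 kg/s
t_res = M / Q_s = 14.92 / 0.0499167 = 298.898 s
D = 74.7 mm = 0.0747 m;  h = 5.09 mm = 0.00509 m
Allowable rise: ΔT_a = T_lim − T_in = 254.9 − 171.0 = 83.9 K
γ̇_max² = ΔT_a·ρ·cp / (η·t_res) = [83.9 × 1112 × 2419] / [4377 × 298.898] = 172.505 s⁻²
Take the square root: γ̇_max = √(172.505) = 13.1341 s⁻¹
N_max = γ̇_max·h / (π·D) = 13.1341 · 0.00509 / (π · 0.0747) = 0.284871 rev/s = 17.0923 rpm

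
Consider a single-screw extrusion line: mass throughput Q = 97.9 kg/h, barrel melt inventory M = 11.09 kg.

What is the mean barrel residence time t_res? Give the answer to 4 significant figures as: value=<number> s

Convert throughput: Q = 97.9 kg/h = 97.9/3600 = 0.0271944 kg/s
t_res = M / Q_s = 11.09 ÷ 0.0271944 = 407.804 s

value=407.8 s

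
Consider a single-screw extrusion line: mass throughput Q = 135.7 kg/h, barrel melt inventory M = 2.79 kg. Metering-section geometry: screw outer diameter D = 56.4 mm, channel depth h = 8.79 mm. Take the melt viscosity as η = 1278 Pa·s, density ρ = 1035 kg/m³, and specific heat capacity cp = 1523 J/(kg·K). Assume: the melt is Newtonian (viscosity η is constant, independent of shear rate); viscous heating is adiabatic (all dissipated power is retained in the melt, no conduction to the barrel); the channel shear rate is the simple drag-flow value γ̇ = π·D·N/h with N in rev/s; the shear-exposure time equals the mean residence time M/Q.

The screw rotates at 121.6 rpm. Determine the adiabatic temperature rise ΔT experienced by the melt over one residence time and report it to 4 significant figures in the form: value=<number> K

Convert throughput: Q = 135.7 kg/h = 135.7/3600 = 0.0376944 kg/s
t_res = M / Q_s = 2.79 ÷ 0.0376944 = 74.0162 s
Geometry in metres: D = 56.4 mm → 0.0564 m, h = 8.79 mm → 0.00879 m; screw speed N = 121.6 rpm = 2.02667 rev/s
γ̇ = π·D·N / h = π · 0.0564 · 2.02667 / 0.00879 = 40.8529 s⁻¹
ΔT = η·γ̇²·t_res/(ρ·cp) = [1278 × 40.8529² × 74.0162] / [1035 × 1523] = 100.153 K

value=100.2 K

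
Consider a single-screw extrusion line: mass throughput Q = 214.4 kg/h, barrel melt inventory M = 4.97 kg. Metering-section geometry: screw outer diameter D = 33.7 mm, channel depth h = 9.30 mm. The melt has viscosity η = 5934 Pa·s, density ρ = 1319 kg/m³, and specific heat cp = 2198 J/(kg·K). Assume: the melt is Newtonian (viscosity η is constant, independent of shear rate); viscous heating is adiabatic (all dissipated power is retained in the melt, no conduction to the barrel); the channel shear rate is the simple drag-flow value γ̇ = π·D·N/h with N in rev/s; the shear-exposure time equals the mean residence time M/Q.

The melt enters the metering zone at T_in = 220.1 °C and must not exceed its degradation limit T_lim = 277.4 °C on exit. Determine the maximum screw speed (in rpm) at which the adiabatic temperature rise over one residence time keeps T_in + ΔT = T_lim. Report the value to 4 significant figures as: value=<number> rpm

value=96.53 rpm

Throughput in SI: Q_s = 214.4 kg/h ÷ 3600 s/h = 0.0595556 kg/s
t_res = M / Q_s = 4.97 ÷ 0.0595556 = 83.4515 s
D = 33.7 mm = 0.0337 m;  h = 9.30 mm = 0.0093 m
Allowable rise: ΔT_a = T_lim − T_in = 277.4 − 220.1 = 57.3 K
Invert ΔT = ηγ̇²t_res/(ρcp) for γ̇: γ̇_max² = ΔT_a ρ cp / (η t_res) = 57.3·1319·2198 / (5934·83.4515) = 335.464 s⁻²
γ̇_max = sqrt(335.464) = 18.3157 s⁻¹
N_max = γ̇_max·h / (π·D) = 18.3157 · 0.0093 / (π · 0.0337) = 1.60889 rev/s = 96.5333 rpm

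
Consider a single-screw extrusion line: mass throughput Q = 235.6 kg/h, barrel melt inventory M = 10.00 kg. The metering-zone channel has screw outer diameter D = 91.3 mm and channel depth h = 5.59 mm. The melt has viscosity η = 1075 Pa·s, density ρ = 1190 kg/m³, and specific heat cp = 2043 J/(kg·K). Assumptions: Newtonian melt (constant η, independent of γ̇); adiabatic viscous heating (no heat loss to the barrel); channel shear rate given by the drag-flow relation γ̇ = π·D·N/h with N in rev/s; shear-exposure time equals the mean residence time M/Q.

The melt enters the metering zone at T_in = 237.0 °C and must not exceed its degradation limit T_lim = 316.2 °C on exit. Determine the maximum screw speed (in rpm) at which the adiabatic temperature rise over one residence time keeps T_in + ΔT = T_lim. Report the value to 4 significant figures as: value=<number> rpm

Q_s = Q / 3600 = 235.6 / 3600 = 0.0654444 kg/s
t_res = M / Q_s = 10.00 ÷ 0.0654444 = 152.801 s
Convert to metres: D = 0.0913 m, h = 0.00559 m
Allowable rise: ΔT_a = T_lim − T_in = 316.2 − 237.0 = 79.2 K
γ̇_max² = ΔT_a·ρ·cp / (η·t_res) = [79.2 × 1190 × 2043] / [1075 × 152.801] = 1172.21 s⁻²
Take the square root: γ̇_max = √(1172.21) = 34.2375 s⁻¹
Solve γ̇ = πDN/h for N: N_max = γ̇_max·h/(π·D) = 34.2375 × 0.00559 / (π × 0.0913) = 0.667258 rev/s = 40.0355 rpm

value=40.04 rpm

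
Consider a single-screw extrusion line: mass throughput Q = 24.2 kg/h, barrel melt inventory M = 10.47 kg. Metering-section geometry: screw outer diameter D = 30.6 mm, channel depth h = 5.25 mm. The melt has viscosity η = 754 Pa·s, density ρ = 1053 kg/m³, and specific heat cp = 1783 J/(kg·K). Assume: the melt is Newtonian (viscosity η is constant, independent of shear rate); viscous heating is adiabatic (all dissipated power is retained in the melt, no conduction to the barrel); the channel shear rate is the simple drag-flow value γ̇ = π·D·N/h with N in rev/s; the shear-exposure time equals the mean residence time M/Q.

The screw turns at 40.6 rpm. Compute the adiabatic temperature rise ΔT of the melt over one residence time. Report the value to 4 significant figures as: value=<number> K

value=96.03 K

Convert throughput: Q = 24.2 kg/h = 24.2/3600 = 0.00672222 kg/s
Mean residence time: t_res = M/Q_s = 10.47 kg / 0.00672222 kg/s = 1557.52 s
D = 30.6 mm = 0.0306 m;  h = 5.25 mm = 0.00525 m;  N = 40.6 rpm / 60 = 0.676667 rev/s
γ̇ = π D N / h = (π)(0.0306)(0.676667) / 0.00525 = 12.3904 s⁻¹
ΔT = η·γ̇²·t_res / (ρ·cp) = 754 · (12.3904)² · 1557.52 / (1053 · 1783) = 96.0282 K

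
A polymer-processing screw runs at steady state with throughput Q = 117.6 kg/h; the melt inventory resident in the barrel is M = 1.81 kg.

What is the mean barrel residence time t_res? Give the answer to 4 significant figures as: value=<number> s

Throughput in SI: Q_s = 117.6 kg/h ÷ 3600 s/h = 0.0326667 kg/s
t_res = M / Q_s = 1.81 ÷ 0.0326667 = 55.4082 s

value=55.41 s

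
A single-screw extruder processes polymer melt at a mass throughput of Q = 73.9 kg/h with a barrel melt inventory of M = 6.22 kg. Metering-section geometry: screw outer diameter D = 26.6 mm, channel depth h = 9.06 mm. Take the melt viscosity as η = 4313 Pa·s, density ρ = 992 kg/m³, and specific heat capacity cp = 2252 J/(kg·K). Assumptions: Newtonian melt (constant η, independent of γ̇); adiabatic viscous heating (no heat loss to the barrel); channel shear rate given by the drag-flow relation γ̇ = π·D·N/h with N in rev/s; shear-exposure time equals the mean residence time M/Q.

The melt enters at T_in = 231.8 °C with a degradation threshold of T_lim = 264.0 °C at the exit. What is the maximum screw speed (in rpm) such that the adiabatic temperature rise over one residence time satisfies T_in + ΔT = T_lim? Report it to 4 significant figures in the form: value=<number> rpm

value=48.26 rpm

Q_s = Q / 3600 = 73.9 / 3600 = 0.0205278 kg/s
Mean residence time: t_res = M/Q_s = 6.22 kg / 0.0205278 kg/s = 303.004 s
D = 26.6 mm = 0.0266 m;  h = 9.06 mm = 0.00906 m
ΔT_a = T_lim − T_in = 264.0 − 231.8 = 32.2 K
γ̇_max² = ΔT_a·ρ·cp / (η·t_res) = [32.2 × 992 × 2252] / [4313 × 303.004] = 55.0438 s⁻²
γ̇_max = √55.0438 = 7.41915 s⁻¹
N_max = γ̇_max h / (πD) = 7.41915·0.00906/(π·0.0266) = 0.80436 rev/s → ×60 = 48.2616 rpm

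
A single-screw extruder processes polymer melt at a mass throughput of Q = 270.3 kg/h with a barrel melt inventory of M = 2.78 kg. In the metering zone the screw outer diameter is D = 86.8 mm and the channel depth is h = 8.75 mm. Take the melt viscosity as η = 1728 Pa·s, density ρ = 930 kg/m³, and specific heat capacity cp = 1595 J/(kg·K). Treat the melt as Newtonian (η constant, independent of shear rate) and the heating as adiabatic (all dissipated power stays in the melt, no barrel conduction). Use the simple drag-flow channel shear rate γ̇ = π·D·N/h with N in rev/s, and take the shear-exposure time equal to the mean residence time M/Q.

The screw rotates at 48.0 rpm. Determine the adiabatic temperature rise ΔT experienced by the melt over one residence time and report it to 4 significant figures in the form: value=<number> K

Q_s = Q / 3600 = 270.3 / 3600 = 0.0750833 kg/s
t_res = M / Q_s = 2.78 ÷ 0.0750833 = 37.0255 s
D = 86.8 mm = 0.0868 m;  h = 8.75 mm = 0.00875 m;  N = 48.0 rpm / 60 = 0.8 rev/s
γ̇ = π D N / h = (π)(0.0868)(0.8) / 0.00875 = 24.9317 s⁻¹
Adiabatic rise: ΔT = η γ̇² t_res / (ρ cp) = 1728·(24.9317)²·37.0255 / (930·1595) = 26.8105 K

value=26.81 K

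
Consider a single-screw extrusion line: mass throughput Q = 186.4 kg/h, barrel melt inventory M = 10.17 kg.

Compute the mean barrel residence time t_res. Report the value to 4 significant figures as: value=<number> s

Throughput in SI: Q_s = 186.4 kg/h ÷ 3600 s/h = 0.0517778 kg/s
t_res = M / Q_s = 10.17 ÷ 0.0517778 = 196.416 s

value=196.4 s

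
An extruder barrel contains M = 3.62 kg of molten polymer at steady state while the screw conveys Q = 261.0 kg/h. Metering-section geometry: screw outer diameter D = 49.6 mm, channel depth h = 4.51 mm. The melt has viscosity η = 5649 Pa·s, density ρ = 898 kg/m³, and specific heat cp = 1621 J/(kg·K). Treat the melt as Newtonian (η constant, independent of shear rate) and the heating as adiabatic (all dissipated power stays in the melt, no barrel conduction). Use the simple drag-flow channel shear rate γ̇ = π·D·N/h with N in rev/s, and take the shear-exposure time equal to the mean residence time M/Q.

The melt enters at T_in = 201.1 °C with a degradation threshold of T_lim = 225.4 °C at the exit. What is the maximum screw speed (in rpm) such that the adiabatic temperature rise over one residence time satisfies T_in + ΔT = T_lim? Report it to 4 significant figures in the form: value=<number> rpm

value=19.45 rpm

Q_s = Q / 3600 = 261.0 / 3600 = 0.0725 kg/s
t_res = M / Q_s = 3.62 ÷ 0.0725 = 49.931 s
Geometry in SI: D = 49.6 mm → 0.0496 m, h = 4.51 mm → 0.00451 m
Allowable rise: ΔT_a = T_lim − T_in = 225.4 − 201.1 = 24.3 K
γ̇_max² = ΔT_a·ρ·cp / (η·t_res) = [24.3 × 898 × 1621] / [5649 × 49.931] = 125.407 s⁻²
Take the square root: γ̇_max = √(125.407) = 11.1985 s⁻¹
N_max = γ̇_max·h / (π·D) = 11.1985 · 0.00451 / (π · 0.0496) = 0.324121 rev/s = 19.4472 rpm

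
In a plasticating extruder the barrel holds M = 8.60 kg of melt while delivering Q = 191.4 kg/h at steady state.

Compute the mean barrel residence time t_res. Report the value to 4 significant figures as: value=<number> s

Convert throughput: Q = 191.4 kg/h = 191.4/3600 = 0.0531667 kg/s
t_res = M / Q_s = 8.60 ÷ 0.0531667 = 161.755 s

value=161.8 s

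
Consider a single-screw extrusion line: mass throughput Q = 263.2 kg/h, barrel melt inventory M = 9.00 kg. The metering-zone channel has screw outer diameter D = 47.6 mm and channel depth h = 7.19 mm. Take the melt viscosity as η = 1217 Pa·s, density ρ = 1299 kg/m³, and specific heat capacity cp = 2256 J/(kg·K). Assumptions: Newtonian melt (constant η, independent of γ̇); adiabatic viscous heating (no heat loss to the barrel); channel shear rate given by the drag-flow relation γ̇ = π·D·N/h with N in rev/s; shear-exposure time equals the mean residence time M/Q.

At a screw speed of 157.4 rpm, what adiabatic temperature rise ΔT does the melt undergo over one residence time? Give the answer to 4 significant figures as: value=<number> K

Throughput in SI: Q_s = 263.2 kg/h ÷ 3600 s/h = 0.0731111 kg/s
t_res = M / Q_s = 9.00 / 0.0731111 = 123.1 s
D = 47.6 mm = 0.0476 m;  h = 7.19 mm = 0.00719 m;  N = 157.4 rpm / 60 = 2.62333 rev/s
Shear rate: γ̇ = πDN/h = π·0.0476·2.62333/0.00719 = 54.5609 s⁻¹
ΔT = η·γ̇²·t_res/(ρ·cp) = [1217 × 54.5609² × 123.1] / [1299 × 2256] = 152.182 K

value=152.2 K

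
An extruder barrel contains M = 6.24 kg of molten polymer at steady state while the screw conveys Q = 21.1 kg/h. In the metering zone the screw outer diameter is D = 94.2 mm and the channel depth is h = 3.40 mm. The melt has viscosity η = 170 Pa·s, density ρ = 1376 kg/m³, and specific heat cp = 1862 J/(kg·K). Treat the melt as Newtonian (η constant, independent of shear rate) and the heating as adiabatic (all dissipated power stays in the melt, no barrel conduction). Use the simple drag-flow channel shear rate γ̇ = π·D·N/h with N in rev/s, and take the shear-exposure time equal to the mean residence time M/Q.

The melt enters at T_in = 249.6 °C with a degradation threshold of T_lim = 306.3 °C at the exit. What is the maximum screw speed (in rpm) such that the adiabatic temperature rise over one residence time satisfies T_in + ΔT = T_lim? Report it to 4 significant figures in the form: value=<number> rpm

Throughput in SI: Q_s = 21.1 kg/h ÷ 3600 s/h = 0.00586111 kg/s
t_res = M / Q_s = 6.24 ÷ 0.00586111 = 1064.64 s
Convert to metres: D = 0.0942 m, h = 0.0034 m
Allowable rise: ΔT_a = T_lim − T_in = 306.3 − 249.6 = 56.7 K
γ̇_max² = ΔT_a·ρ·cp / (η·t_res) = [56.7 × 1376 × 1862] / [170 × 1064.64] = 802.653 s⁻²
γ̇_max = sqrt(802.653) = 28.3311 s⁻¹
N_max = γ̇_max h / (πD) = 28.3311·0.0034/(π·0.0942) = 0.325493 rev/s → ×60 = 19.5296 rpm

value=19.53 rpm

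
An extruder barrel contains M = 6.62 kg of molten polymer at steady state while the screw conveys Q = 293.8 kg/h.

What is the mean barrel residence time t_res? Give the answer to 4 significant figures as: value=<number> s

Q_s = Q / 3600 = 293.8 / 3600 = 0.0816111 kg/s
t_res = M / Q_s = 6.62 ÷ 0.0816111 = 81.1164 s

value=81.12 s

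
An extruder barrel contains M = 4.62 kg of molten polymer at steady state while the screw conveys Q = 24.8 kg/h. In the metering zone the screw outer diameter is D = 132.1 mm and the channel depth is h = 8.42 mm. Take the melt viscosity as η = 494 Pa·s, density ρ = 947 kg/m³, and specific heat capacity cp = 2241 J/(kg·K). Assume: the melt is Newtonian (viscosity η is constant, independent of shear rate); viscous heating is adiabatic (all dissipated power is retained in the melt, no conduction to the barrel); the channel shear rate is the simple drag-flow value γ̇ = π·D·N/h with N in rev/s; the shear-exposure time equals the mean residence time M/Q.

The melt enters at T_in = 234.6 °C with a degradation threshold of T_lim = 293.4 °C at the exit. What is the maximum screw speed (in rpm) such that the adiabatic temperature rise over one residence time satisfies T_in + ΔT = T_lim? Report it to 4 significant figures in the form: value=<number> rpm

value=23.63 rpm

Throughput in SI: Q_s = 24.8 kg/h ÷ 3600 s/h = 0.00688889 kg/s
t_res = M / Q_s = 4.62 ÷ 0.00688889 = 670.645 s
Geometry in SI: D = 132.1 mm → 0.1321 m, h = 8.42 mm → 0.00842 m
Allowable rise: ΔT_a = T_lim − T_in = 293.4 − 234.6 = 58.8 K
γ̇_max² = ΔT_a·ρ·cp / (η·t_res) = [58.8 × 947 × 2241] / [494 × 670.645] = 376.66 s⁻²
γ̇_max = √376.66 = 19.4077 s⁻¹
N_max = γ̇_max h / (πD) = 19.4077·0.00842/(π·0.1321) = 0.393762 rev/s → ×60 = 23.6257 rpm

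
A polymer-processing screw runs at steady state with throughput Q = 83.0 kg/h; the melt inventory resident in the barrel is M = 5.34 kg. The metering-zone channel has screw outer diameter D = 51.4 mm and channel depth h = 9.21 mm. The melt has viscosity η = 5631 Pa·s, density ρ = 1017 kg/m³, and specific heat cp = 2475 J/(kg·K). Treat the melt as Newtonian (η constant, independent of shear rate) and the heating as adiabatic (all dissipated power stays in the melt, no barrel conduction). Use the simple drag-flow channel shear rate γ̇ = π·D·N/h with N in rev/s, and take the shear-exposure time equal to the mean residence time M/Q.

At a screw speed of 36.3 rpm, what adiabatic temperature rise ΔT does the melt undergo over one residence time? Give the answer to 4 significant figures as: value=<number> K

value=58.30 K

Q_s = Q / 3600 = 83.0 / 3600 = 0.0230556 kg/s
t_res = M / Q_s = 5.34 / 0.0230556 = 231.614 s
Convert to SI: D = 0.0514 m, h = 0.00921 m, N = 36.3/60 = 0.605 rev/s
γ̇ = π D N / h = (π)(0.0514)(0.605) / 0.00921 = 10.6074 s⁻¹
ΔT = η·γ̇²·t_res / (ρ·cp) = 5631 · (10.6074)² · 231.614 / (1017 · 2475) = 58.3005 K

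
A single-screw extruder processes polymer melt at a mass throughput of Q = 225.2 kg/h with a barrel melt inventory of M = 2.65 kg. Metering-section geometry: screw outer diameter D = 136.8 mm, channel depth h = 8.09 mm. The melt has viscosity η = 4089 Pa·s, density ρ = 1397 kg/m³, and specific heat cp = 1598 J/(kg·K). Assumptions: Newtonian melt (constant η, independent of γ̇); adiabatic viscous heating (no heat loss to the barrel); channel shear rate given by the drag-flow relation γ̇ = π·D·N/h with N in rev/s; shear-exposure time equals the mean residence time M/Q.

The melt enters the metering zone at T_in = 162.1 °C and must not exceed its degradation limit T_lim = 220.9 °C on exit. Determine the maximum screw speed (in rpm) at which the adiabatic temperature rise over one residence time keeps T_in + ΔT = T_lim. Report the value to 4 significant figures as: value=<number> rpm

value=31.09 rpm

Convert throughput: Q = 225.2 kg/h = 225.2/3600 = 0.0625556 kg/s
Mean residence time: t_res = M/Q_s = 2.65 kg / 0.0625556 kg/s = 42.3623 s
D = 136.8 mm = 0.1368 m;  h = 8.09 mm = 0.00809 m
ΔT_a = T_lim − T_in = 220.9 − 162.1 = 58.8 K
Invert ΔT = ηγ̇²t_res/(ρcp) for γ̇: γ̇_max² = ΔT_a ρ cp / (η t_res) = 58.8·1397·1598 / (4089·42.3623) = 757.798 s⁻²
γ̇_max = √757.798 = 27.5281 s⁻¹
Solve γ̇ = πDN/h for N: N_max = γ̇_max·h/(π·D) = 27.5281 × 0.00809 / (π × 0.1368) = 0.51819 rev/s = 31.0914 rpm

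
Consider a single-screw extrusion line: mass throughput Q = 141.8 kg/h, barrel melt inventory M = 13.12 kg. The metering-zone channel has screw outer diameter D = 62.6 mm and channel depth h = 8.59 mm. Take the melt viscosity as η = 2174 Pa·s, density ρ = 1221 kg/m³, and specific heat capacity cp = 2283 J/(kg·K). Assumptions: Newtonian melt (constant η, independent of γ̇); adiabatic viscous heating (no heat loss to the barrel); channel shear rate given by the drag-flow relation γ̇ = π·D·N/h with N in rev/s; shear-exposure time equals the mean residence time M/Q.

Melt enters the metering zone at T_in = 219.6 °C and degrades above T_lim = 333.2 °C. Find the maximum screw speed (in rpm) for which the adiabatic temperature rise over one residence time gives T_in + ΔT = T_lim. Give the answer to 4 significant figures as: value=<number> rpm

Q_s = Q / 3600 = 141.8 / 3600 = 0.0393889 kg/s
t_res = M / Q_s = 13.12 ÷ 0.0393889 = 333.089 s
Geometry in SI: D = 62.6 mm → 0.0626 m, h = 8.59 mm → 0.00859 m
ΔT_a = T_lim − T_in = 333.2 °C − 219.6 °C = 113.6 K
γ̇_max² = ΔT_a·ρ·cp/(η·t_res) = 113.6·1221·2283/(2174·333.089) = 437.301 s⁻²
γ̇_max = sqrt(437.301) = 20.9117 s⁻¹
N_max = γ̇_max·h / (π·D) = 20.9117 · 0.00859 / (π · 0.0626) = 0.913396 rev/s = 54.8038 rpm

value=54.80 rpm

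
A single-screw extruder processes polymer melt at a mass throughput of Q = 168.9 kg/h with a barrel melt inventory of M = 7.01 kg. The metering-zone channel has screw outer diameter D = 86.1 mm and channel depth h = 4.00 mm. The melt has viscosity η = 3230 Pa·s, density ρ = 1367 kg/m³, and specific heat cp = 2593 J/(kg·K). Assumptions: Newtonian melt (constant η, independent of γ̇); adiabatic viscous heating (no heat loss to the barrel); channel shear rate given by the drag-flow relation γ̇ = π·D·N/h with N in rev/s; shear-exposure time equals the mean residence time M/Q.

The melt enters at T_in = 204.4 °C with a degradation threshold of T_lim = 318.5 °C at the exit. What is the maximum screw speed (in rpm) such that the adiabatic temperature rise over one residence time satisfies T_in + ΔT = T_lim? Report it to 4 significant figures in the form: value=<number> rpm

value=25.69 rpm

Q_s = Q / 3600 = 168.9 / 3600 = 0.0469167 kg/s
t_res = M / Q_s = 7.01 / 0.0469167 = 149.414 s
Geometry in SI: D = 86.1 mm → 0.0861 m, h = 4.00 mm → 0.004 m
ΔT_a = T_lim − T_in = 318.5 °C − 204.4 °C = 114.1 K
γ̇_max² = ΔT_a·ρ·cp/(η·t_res) = 114.1·1367·2593/(3230·149.414) = 838.037 s⁻²
γ̇_max = sqrt(838.037) = 28.9489 s⁻¹
Solve γ̇ = πDN/h for N: N_max = γ̇_max·h/(π·D) = 28.9489 × 0.004 / (π × 0.0861) = 0.428093 rev/s = 25.6856 rpm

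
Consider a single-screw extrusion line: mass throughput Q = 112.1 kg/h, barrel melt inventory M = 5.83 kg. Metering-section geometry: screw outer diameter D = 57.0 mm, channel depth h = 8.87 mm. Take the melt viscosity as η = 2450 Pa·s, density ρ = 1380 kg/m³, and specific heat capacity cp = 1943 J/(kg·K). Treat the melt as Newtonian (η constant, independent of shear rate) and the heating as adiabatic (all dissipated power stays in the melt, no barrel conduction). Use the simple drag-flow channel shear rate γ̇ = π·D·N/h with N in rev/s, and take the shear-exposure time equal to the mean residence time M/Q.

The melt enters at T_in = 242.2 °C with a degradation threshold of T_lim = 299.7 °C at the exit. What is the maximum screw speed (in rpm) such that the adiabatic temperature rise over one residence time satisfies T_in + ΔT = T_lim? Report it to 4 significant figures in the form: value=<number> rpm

value=54.49 rpm

Convert throughput: Q = 112.1 kg/h = 112.1/3600 = 0.0311389 kg/s
t_res = M / Q_s = 5.83 / 0.0311389 = 187.226 s
Convert to metres: D = 0.057 m, h = 0.00887 m
ΔT_a = T_lim − T_in = 299.7 °C − 242.2 °C = 57.5 K
Invert ΔT = ηγ̇²t_res/(ρcp) for γ̇: γ̇_max² = ΔT_a ρ cp / (η t_res) = 57.5·1380·1943 / (2450·187.226) = 336.115 s⁻²
γ̇_max = √336.115 = 18.3334 s⁻¹
N_max = γ̇_max·h / (π·D) = 18.3334 · 0.00887 / (π · 0.057) = 0.908119 rev/s = 54.4872 rpm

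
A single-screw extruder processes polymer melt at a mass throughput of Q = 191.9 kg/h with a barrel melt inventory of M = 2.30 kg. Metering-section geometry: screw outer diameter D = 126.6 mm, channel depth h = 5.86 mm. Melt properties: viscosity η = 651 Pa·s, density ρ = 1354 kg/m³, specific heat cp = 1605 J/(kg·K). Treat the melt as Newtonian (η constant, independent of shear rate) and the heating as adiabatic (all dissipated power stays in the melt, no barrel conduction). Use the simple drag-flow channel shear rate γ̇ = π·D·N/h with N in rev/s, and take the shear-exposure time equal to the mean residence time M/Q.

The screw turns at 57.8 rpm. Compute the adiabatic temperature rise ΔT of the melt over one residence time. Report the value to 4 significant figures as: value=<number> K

Q_s = Q / 3600 = 191.9 / 3600 = 0.0533056 kg/s
Mean residence time: t_res = M/Q_s = 2.30 kg / 0.0533056 kg/s = 43.1475 s
Geometry in metres: D = 126.6 mm → 0.1266 m, h = 5.86 mm → 0.00586 m; screw speed N = 57.8 rpm = 0.963333 rev/s
Shear rate: γ̇ = πDN/h = π·0.1266·0.963333/0.00586 = 65.3827 s⁻¹
ΔT = η·γ̇²·t_res / (ρ·cp) = 651 · (65.3827)² · 43.1475 / (1354 · 1605) = 55.2545 K

value=55.25 K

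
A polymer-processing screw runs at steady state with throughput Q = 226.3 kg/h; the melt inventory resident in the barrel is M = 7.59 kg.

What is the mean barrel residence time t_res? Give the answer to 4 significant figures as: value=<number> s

value=120.7 s

Throughput in SI: Q_s = 226.3 kg/h ÷ 3600 s/h = 0.0628611 kg/s
Mean residence time: t_res = M/Q_s = 7.59 kg / 0.0628611 kg/s = 120.742 s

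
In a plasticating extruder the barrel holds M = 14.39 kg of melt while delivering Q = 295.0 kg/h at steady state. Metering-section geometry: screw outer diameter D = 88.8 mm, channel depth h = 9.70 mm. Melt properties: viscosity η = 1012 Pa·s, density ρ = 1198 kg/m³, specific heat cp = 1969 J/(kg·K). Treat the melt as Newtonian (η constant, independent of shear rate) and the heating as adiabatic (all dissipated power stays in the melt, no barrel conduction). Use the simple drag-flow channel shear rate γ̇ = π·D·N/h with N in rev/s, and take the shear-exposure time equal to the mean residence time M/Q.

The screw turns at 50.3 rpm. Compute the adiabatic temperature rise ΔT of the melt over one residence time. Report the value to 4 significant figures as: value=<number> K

value=43.80 K

Q_s = Q / 3600 = 295.0 / 3600 = 0.0819444 kg/s
t_res = M / Q_s = 14.39 / 0.0819444 = 175.607 s
Geometry in metres: D = 88.8 mm → 0.0888 m, h = 9.70 mm → 0.0097 m; screw speed N = 50.3 rpm = 0.838333 rev/s
Shear rate: γ̇ = πDN/h = π·0.0888·0.838333/0.0097 = 24.1106 s⁻¹
ΔT = η·γ̇²·t_res / (ρ·cp) = 1012 · (24.1106)² · 175.607 / (1198 · 1969) = 43.796 K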